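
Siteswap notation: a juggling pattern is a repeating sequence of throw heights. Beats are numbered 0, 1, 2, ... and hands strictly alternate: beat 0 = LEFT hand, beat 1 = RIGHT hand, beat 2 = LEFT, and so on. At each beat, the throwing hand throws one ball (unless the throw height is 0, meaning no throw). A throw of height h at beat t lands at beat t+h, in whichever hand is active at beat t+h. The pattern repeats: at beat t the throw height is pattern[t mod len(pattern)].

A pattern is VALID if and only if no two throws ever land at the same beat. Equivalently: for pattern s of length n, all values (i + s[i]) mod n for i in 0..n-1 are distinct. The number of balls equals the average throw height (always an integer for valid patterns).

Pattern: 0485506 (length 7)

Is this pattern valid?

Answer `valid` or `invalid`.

Answer: invalid

Derivation:
i=0: (i + s[i]) mod n = (0 + 0) mod 7 = 0
i=1: (i + s[i]) mod n = (1 + 4) mod 7 = 5
i=2: (i + s[i]) mod n = (2 + 8) mod 7 = 3
i=3: (i + s[i]) mod n = (3 + 5) mod 7 = 1
i=4: (i + s[i]) mod n = (4 + 5) mod 7 = 2
i=5: (i + s[i]) mod n = (5 + 0) mod 7 = 5
i=6: (i + s[i]) mod n = (6 + 6) mod 7 = 5
Residues: [0, 5, 3, 1, 2, 5, 5], distinct: False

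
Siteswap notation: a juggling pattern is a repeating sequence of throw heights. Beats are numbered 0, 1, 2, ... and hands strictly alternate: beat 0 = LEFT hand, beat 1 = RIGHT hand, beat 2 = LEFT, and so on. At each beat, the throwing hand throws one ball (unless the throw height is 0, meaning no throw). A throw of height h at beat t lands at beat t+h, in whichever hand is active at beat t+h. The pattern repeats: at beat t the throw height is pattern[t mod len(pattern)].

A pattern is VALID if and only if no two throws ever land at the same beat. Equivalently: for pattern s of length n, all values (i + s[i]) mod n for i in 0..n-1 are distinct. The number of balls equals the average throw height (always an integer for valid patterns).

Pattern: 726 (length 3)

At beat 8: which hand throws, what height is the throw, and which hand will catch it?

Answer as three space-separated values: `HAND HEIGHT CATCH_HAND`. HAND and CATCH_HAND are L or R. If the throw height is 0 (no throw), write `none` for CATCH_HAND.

Beat 8: 8 mod 2 = 0, so hand = L
Throw height = pattern[8 mod 3] = pattern[2] = 6
Lands at beat 8+6=14, 14 mod 2 = 0, so catch hand = L

Answer: L 6 L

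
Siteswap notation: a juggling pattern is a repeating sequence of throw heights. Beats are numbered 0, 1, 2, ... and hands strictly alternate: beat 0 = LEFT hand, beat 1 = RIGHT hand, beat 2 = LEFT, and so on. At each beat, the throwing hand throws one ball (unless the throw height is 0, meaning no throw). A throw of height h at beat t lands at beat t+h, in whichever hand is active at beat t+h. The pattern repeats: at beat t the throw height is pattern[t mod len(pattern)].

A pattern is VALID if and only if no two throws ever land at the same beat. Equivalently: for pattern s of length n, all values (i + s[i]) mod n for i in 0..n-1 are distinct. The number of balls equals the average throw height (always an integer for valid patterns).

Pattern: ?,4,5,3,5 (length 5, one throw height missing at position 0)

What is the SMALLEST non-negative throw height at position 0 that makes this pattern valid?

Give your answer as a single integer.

i=0: s[i]=? (unknown)
i=1: (1 + 4) mod 5 = 0
i=2: (2 + 5) mod 5 = 2
i=3: (3 + 3) mod 5 = 1
i=4: (4 + 5) mod 5 = 4
Known residues: [0, 1, 2, 4]; need a permutation of 0..4, so missing residue r = 3
Need (0 + s) mod 5 = 3; smallest s = (3 - 0) mod 5 = 3

Answer: 3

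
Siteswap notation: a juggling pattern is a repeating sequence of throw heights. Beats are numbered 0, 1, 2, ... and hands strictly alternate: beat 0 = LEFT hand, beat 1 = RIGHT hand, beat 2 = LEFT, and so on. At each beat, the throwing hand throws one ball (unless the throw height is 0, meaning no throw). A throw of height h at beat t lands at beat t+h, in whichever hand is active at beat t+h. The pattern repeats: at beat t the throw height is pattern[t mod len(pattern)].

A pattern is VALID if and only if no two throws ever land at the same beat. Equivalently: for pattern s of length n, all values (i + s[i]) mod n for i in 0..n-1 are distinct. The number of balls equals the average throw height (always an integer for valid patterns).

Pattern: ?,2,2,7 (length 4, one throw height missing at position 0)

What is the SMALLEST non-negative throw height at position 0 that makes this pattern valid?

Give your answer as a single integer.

i=0: s[i]=? (unknown)
i=1: (1 + 2) mod 4 = 3
i=2: (2 + 2) mod 4 = 0
i=3: (3 + 7) mod 4 = 2
Known residues: [0, 2, 3]; need a permutation of 0..3, so missing residue r = 1
Need (0 + s) mod 4 = 1; smallest s = (1 - 0) mod 4 = 1

Answer: 1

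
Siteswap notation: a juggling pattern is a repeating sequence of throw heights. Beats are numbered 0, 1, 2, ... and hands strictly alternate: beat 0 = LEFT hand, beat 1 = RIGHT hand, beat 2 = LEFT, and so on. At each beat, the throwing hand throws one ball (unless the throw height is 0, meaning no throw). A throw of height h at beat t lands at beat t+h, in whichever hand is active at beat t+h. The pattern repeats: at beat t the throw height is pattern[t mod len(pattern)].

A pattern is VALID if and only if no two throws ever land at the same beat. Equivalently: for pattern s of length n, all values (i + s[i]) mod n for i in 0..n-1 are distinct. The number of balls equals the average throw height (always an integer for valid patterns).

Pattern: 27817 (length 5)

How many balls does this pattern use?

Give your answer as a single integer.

Answer: 5

Derivation:
Pattern = [2, 7, 8, 1, 7], length n = 5
  position 0: throw height = 2, running sum = 2
  position 1: throw height = 7, running sum = 9
  position 2: throw height = 8, running sum = 17
  position 3: throw height = 1, running sum = 18
  position 4: throw height = 7, running sum = 25
Total sum = 25; balls = sum / n = 25 / 5 = 5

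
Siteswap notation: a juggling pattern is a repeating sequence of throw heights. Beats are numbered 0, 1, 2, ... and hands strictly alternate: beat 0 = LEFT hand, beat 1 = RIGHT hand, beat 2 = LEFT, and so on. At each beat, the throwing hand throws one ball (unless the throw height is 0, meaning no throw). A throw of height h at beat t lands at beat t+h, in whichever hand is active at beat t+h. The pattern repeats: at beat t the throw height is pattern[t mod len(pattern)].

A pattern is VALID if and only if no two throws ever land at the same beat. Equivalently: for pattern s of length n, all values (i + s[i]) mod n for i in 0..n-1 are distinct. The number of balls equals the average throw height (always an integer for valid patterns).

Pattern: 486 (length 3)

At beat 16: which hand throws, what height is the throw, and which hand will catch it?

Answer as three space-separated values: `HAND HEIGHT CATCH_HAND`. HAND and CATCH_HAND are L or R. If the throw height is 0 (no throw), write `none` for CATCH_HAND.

Answer: L 8 L

Derivation:
Beat 16: 16 mod 2 = 0, so hand = L
Throw height = pattern[16 mod 3] = pattern[1] = 8
Lands at beat 16+8=24, 24 mod 2 = 0, so catch hand = L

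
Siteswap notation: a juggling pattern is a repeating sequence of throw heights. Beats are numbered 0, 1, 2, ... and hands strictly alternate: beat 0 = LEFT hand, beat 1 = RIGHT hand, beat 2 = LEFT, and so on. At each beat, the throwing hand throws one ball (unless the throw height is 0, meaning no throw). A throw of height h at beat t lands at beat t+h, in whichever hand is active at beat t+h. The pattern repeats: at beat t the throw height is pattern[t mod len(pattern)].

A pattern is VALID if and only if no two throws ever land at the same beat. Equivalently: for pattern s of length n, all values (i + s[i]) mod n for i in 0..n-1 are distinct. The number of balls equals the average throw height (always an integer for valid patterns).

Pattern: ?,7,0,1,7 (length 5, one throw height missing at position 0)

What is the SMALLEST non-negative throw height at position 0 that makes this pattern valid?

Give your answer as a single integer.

i=0: s[i]=? (unknown)
i=1: (1 + 7) mod 5 = 3
i=2: (2 + 0) mod 5 = 2
i=3: (3 + 1) mod 5 = 4
i=4: (4 + 7) mod 5 = 1
Known residues: [1, 2, 3, 4]; need a permutation of 0..4, so missing residue r = 0
Need (0 + s) mod 5 = 0; smallest s = (0 - 0) mod 5 = 0

Answer: 0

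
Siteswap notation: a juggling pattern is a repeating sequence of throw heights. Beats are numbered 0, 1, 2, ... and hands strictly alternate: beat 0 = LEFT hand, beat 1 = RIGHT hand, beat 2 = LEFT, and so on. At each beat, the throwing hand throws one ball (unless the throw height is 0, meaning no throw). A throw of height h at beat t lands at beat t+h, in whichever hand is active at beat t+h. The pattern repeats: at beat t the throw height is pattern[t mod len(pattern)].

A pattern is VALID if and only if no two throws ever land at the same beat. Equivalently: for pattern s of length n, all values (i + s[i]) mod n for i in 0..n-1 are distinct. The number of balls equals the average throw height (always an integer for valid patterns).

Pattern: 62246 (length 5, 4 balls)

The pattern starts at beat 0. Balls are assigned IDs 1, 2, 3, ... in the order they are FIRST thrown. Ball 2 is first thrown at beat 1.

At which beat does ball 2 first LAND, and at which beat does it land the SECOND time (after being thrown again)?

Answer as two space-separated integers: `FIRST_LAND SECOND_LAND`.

Answer: 3 7

Derivation:
Beat 0 (L): throw ball1 h=6 -> lands@6:L; in-air after throw: [b1@6:L]
Beat 1 (R): throw ball2 h=2 -> lands@3:R; in-air after throw: [b2@3:R b1@6:L]
Beat 2 (L): throw ball3 h=2 -> lands@4:L; in-air after throw: [b2@3:R b3@4:L b1@6:L]
Beat 3 (R): throw ball2 h=4 -> lands@7:R; in-air after throw: [b3@4:L b1@6:L b2@7:R]
Beat 4 (L): throw ball3 h=6 -> lands@10:L; in-air after throw: [b1@6:L b2@7:R b3@10:L]
Beat 5 (R): throw ball4 h=6 -> lands@11:R; in-air after throw: [b1@6:L b2@7:R b3@10:L b4@11:R]
Beat 6 (L): throw ball1 h=2 -> lands@8:L; in-air after throw: [b2@7:R b1@8:L b3@10:L b4@11:R]
Beat 7 (R): throw ball2 h=2 -> lands@9:R; in-air after throw: [b1@8:L b2@9:R b3@10:L b4@11:R]
Ball 2: thrown@1 h=2 -> first land @3; rethrown@3 h=4 -> second land @7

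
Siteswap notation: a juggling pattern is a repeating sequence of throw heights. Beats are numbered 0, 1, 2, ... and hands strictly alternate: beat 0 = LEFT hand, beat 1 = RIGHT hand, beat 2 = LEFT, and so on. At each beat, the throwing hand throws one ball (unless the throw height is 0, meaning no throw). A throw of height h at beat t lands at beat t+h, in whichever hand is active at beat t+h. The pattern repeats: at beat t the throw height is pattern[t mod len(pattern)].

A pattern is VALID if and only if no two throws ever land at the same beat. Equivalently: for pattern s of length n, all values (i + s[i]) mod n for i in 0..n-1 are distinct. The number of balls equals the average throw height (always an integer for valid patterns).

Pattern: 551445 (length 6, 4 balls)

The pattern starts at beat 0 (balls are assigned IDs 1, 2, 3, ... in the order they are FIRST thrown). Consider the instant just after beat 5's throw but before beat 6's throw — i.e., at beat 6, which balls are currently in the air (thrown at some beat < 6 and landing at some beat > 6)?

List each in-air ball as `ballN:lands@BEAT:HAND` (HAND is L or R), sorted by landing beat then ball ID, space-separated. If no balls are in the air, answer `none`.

Answer: ball3:lands@7:R ball4:lands@8:L ball1:lands@10:L

Derivation:
Beat 0 (L): throw ball1 h=5 -> lands@5:R; in-air after throw: [b1@5:R]
Beat 1 (R): throw ball2 h=5 -> lands@6:L; in-air after throw: [b1@5:R b2@6:L]
Beat 2 (L): throw ball3 h=1 -> lands@3:R; in-air after throw: [b3@3:R b1@5:R b2@6:L]
Beat 3 (R): throw ball3 h=4 -> lands@7:R; in-air after throw: [b1@5:R b2@6:L b3@7:R]
Beat 4 (L): throw ball4 h=4 -> lands@8:L; in-air after throw: [b1@5:R b2@6:L b3@7:R b4@8:L]
Beat 5 (R): throw ball1 h=5 -> lands@10:L; in-air after throw: [b2@6:L b3@7:R b4@8:L b1@10:L]
Beat 6 (L): throw ball2 h=5 -> lands@11:R; in-air after throw: [b3@7:R b4@8:L b1@10:L b2@11:R]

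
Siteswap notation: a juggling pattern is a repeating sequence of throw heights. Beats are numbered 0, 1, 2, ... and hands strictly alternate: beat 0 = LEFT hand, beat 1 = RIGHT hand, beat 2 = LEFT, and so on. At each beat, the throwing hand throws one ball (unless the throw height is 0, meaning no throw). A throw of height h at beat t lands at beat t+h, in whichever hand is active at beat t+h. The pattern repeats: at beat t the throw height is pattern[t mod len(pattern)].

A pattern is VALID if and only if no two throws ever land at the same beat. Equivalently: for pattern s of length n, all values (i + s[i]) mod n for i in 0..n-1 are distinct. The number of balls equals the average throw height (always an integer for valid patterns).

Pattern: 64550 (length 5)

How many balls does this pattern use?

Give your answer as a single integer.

Answer: 4

Derivation:
Pattern = [6, 4, 5, 5, 0], length n = 5
  position 0: throw height = 6, running sum = 6
  position 1: throw height = 4, running sum = 10
  position 2: throw height = 5, running sum = 15
  position 3: throw height = 5, running sum = 20
  position 4: throw height = 0, running sum = 20
Total sum = 20; balls = sum / n = 20 / 5 = 4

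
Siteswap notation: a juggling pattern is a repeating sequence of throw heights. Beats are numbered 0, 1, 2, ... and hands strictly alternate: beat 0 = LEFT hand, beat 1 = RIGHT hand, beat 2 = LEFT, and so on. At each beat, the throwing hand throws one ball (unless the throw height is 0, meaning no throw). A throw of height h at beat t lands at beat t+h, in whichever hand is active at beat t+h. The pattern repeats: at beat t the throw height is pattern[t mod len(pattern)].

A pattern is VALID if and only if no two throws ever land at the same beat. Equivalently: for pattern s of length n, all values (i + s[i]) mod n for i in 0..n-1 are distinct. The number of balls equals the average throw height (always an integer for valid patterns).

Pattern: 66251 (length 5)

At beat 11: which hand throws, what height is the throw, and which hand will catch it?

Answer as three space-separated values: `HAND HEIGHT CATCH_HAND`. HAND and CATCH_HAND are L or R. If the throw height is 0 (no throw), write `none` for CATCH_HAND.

Answer: R 6 R

Derivation:
Beat 11: 11 mod 2 = 1, so hand = R
Throw height = pattern[11 mod 5] = pattern[1] = 6
Lands at beat 11+6=17, 17 mod 2 = 1, so catch hand = R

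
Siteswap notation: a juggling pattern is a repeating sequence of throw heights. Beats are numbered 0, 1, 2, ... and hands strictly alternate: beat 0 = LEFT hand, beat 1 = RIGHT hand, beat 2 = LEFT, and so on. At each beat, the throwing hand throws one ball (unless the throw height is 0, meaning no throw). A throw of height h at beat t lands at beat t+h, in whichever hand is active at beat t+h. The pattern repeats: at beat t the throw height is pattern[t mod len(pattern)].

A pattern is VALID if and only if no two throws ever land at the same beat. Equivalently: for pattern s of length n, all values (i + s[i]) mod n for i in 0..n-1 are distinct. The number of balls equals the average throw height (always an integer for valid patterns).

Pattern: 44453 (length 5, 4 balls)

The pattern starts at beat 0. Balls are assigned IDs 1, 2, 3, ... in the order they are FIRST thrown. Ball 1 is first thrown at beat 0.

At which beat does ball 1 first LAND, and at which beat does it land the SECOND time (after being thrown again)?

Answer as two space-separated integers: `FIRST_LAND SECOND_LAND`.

Beat 0 (L): throw ball1 h=4 -> lands@4:L; in-air after throw: [b1@4:L]
Beat 1 (R): throw ball2 h=4 -> lands@5:R; in-air after throw: [b1@4:L b2@5:R]
Beat 2 (L): throw ball3 h=4 -> lands@6:L; in-air after throw: [b1@4:L b2@5:R b3@6:L]
Beat 3 (R): throw ball4 h=5 -> lands@8:L; in-air after throw: [b1@4:L b2@5:R b3@6:L b4@8:L]
Beat 4 (L): throw ball1 h=3 -> lands@7:R; in-air after throw: [b2@5:R b3@6:L b1@7:R b4@8:L]
Beat 5 (R): throw ball2 h=4 -> lands@9:R; in-air after throw: [b3@6:L b1@7:R b4@8:L b2@9:R]
Beat 6 (L): throw ball3 h=4 -> lands@10:L; in-air after throw: [b1@7:R b4@8:L b2@9:R b3@10:L]
Beat 7 (R): throw ball1 h=4 -> lands@11:R; in-air after throw: [b4@8:L b2@9:R b3@10:L b1@11:R]
Ball 1: thrown@0 h=4 -> first land @4; rethrown@4 h=3 -> second land @7

Answer: 4 7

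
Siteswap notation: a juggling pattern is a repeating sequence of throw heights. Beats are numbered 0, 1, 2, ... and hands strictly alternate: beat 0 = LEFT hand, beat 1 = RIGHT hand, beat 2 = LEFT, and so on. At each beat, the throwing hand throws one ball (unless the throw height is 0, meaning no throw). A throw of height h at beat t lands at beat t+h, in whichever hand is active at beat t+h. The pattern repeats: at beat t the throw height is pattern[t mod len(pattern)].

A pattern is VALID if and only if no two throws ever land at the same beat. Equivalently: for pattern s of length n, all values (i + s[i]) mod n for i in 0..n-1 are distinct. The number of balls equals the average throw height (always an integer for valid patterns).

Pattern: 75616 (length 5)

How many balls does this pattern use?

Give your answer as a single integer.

Pattern = [7, 5, 6, 1, 6], length n = 5
  position 0: throw height = 7, running sum = 7
  position 1: throw height = 5, running sum = 12
  position 2: throw height = 6, running sum = 18
  position 3: throw height = 1, running sum = 19
  position 4: throw height = 6, running sum = 25
Total sum = 25; balls = sum / n = 25 / 5 = 5

Answer: 5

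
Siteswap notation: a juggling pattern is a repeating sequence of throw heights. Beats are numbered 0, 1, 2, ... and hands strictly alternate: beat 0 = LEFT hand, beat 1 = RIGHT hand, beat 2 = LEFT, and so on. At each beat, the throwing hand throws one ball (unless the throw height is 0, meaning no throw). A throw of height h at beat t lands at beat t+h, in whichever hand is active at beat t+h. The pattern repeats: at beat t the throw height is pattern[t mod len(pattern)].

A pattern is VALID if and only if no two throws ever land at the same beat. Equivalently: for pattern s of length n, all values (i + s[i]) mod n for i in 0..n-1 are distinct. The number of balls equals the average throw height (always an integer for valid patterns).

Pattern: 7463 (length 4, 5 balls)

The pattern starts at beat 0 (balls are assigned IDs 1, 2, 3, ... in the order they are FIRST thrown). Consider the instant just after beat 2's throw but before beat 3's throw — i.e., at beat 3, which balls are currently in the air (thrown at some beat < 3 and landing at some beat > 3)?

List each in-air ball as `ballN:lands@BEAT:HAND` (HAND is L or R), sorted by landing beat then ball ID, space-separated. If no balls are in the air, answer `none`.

Answer: ball2:lands@5:R ball1:lands@7:R ball3:lands@8:L

Derivation:
Beat 0 (L): throw ball1 h=7 -> lands@7:R; in-air after throw: [b1@7:R]
Beat 1 (R): throw ball2 h=4 -> lands@5:R; in-air after throw: [b2@5:R b1@7:R]
Beat 2 (L): throw ball3 h=6 -> lands@8:L; in-air after throw: [b2@5:R b1@7:R b3@8:L]
Beat 3 (R): throw ball4 h=3 -> lands@6:L; in-air after throw: [b2@5:R b4@6:L b1@7:R b3@8:L]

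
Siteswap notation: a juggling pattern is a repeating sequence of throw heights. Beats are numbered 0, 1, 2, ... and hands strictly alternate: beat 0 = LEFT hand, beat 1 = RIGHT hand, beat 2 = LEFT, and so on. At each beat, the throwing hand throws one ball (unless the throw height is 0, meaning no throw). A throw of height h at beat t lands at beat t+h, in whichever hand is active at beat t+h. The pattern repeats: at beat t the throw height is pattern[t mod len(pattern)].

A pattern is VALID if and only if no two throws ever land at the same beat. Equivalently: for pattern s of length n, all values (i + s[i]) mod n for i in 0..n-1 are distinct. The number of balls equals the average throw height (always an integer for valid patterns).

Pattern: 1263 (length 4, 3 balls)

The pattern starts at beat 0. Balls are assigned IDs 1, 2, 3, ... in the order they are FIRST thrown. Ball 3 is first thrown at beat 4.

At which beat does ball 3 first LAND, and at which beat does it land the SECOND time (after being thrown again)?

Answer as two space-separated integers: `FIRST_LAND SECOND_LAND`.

Beat 0 (L): throw ball1 h=1 -> lands@1:R; in-air after throw: [b1@1:R]
Beat 1 (R): throw ball1 h=2 -> lands@3:R; in-air after throw: [b1@3:R]
Beat 2 (L): throw ball2 h=6 -> lands@8:L; in-air after throw: [b1@3:R b2@8:L]
Beat 3 (R): throw ball1 h=3 -> lands@6:L; in-air after throw: [b1@6:L b2@8:L]
Beat 4 (L): throw ball3 h=1 -> lands@5:R; in-air after throw: [b3@5:R b1@6:L b2@8:L]
Beat 5 (R): throw ball3 h=2 -> lands@7:R; in-air after throw: [b1@6:L b3@7:R b2@8:L]
Beat 6 (L): throw ball1 h=6 -> lands@12:L; in-air after throw: [b3@7:R b2@8:L b1@12:L]
Beat 7 (R): throw ball3 h=3 -> lands@10:L; in-air after throw: [b2@8:L b3@10:L b1@12:L]
Ball 3: thrown@4 h=1 -> first land @5; rethrown@5 h=2 -> second land @7

Answer: 5 7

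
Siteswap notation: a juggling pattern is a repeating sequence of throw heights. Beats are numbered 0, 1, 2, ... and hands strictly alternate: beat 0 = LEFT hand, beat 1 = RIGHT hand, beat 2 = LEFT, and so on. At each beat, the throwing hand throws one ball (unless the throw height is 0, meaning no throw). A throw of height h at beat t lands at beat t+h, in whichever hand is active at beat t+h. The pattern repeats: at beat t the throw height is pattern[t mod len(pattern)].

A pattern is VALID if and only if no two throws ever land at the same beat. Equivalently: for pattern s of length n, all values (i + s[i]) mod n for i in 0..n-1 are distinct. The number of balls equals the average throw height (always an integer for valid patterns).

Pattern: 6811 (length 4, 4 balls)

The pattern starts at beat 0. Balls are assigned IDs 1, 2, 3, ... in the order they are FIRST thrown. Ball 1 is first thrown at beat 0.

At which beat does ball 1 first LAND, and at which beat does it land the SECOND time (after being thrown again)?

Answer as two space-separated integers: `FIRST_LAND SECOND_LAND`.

Beat 0 (L): throw ball1 h=6 -> lands@6:L; in-air after throw: [b1@6:L]
Beat 1 (R): throw ball2 h=8 -> lands@9:R; in-air after throw: [b1@6:L b2@9:R]
Beat 2 (L): throw ball3 h=1 -> lands@3:R; in-air after throw: [b3@3:R b1@6:L b2@9:R]
Beat 3 (R): throw ball3 h=1 -> lands@4:L; in-air after throw: [b3@4:L b1@6:L b2@9:R]
Beat 4 (L): throw ball3 h=6 -> lands@10:L; in-air after throw: [b1@6:L b2@9:R b3@10:L]
Beat 5 (R): throw ball4 h=8 -> lands@13:R; in-air after throw: [b1@6:L b2@9:R b3@10:L b4@13:R]
Beat 6 (L): throw ball1 h=1 -> lands@7:R; in-air after throw: [b1@7:R b2@9:R b3@10:L b4@13:R]
Beat 7 (R): throw ball1 h=1 -> lands@8:L; in-air after throw: [b1@8:L b2@9:R b3@10:L b4@13:R]
Ball 1: thrown@0 h=6 -> first land @6; rethrown@6 h=1 -> second land @7

Answer: 6 7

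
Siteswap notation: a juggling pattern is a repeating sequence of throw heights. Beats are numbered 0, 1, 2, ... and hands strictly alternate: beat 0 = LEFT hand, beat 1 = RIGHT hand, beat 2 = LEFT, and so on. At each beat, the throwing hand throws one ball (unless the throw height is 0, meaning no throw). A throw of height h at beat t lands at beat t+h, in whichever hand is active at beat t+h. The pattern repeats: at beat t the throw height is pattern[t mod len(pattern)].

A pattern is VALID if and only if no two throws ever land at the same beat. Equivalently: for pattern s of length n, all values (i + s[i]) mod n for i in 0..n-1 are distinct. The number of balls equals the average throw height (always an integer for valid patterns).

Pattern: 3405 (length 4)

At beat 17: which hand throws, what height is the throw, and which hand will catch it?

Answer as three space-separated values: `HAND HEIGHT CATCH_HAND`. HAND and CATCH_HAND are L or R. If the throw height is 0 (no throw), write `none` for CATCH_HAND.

Beat 17: 17 mod 2 = 1, so hand = R
Throw height = pattern[17 mod 4] = pattern[1] = 4
Lands at beat 17+4=21, 21 mod 2 = 1, so catch hand = R

Answer: R 4 R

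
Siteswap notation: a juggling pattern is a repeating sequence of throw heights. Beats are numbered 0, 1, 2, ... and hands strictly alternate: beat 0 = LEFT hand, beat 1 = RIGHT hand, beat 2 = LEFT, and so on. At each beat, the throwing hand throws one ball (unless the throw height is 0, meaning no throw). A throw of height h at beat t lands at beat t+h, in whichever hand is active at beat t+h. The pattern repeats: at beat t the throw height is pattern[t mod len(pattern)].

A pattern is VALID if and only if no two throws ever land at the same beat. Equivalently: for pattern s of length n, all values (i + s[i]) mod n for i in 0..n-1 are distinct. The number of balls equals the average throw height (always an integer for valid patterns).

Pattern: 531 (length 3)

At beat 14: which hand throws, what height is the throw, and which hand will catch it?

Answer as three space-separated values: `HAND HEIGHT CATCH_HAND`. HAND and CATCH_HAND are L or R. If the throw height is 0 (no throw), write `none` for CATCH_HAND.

Beat 14: 14 mod 2 = 0, so hand = L
Throw height = pattern[14 mod 3] = pattern[2] = 1
Lands at beat 14+1=15, 15 mod 2 = 1, so catch hand = R

Answer: L 1 R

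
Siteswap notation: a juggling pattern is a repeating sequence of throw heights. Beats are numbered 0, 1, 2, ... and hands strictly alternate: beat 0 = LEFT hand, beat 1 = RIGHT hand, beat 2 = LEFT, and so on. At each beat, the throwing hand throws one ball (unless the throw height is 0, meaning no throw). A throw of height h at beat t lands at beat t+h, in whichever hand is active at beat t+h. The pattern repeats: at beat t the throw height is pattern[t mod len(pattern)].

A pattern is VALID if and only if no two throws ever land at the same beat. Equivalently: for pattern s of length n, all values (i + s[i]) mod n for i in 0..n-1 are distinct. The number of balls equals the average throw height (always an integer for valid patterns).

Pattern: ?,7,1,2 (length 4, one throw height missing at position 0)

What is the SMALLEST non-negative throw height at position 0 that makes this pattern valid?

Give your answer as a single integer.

Answer: 2

Derivation:
i=0: s[i]=? (unknown)
i=1: (1 + 7) mod 4 = 0
i=2: (2 + 1) mod 4 = 3
i=3: (3 + 2) mod 4 = 1
Known residues: [0, 1, 3]; need a permutation of 0..3, so missing residue r = 2
Need (0 + s) mod 4 = 2; smallest s = (2 - 0) mod 4 = 2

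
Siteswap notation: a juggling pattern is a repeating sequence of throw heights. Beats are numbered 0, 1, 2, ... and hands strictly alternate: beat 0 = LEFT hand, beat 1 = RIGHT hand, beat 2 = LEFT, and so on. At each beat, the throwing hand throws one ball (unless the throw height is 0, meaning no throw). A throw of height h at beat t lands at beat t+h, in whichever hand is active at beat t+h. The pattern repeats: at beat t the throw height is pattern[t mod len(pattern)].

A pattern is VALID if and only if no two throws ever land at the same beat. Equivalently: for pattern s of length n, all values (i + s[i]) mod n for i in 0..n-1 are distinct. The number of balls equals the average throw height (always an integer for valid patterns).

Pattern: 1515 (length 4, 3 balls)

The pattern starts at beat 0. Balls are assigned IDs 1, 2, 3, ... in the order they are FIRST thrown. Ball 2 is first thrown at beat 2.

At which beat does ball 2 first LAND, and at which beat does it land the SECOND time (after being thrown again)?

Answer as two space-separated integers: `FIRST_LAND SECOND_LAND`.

Beat 0 (L): throw ball1 h=1 -> lands@1:R; in-air after throw: [b1@1:R]
Beat 1 (R): throw ball1 h=5 -> lands@6:L; in-air after throw: [b1@6:L]
Beat 2 (L): throw ball2 h=1 -> lands@3:R; in-air after throw: [b2@3:R b1@6:L]
Beat 3 (R): throw ball2 h=5 -> lands@8:L; in-air after throw: [b1@6:L b2@8:L]
Beat 4 (L): throw ball3 h=1 -> lands@5:R; in-air after throw: [b3@5:R b1@6:L b2@8:L]
Beat 5 (R): throw ball3 h=5 -> lands@10:L; in-air after throw: [b1@6:L b2@8:L b3@10:L]
Beat 6 (L): throw ball1 h=1 -> lands@7:R; in-air after throw: [b1@7:R b2@8:L b3@10:L]
Beat 7 (R): throw ball1 h=5 -> lands@12:L; in-air after throw: [b2@8:L b3@10:L b1@12:L]
Beat 8 (L): throw ball2 h=1 -> lands@9:R; in-air after throw: [b2@9:R b3@10:L b1@12:L]
Ball 2: thrown@2 h=1 -> first land @3; rethrown@3 h=5 -> second land @8

Answer: 3 8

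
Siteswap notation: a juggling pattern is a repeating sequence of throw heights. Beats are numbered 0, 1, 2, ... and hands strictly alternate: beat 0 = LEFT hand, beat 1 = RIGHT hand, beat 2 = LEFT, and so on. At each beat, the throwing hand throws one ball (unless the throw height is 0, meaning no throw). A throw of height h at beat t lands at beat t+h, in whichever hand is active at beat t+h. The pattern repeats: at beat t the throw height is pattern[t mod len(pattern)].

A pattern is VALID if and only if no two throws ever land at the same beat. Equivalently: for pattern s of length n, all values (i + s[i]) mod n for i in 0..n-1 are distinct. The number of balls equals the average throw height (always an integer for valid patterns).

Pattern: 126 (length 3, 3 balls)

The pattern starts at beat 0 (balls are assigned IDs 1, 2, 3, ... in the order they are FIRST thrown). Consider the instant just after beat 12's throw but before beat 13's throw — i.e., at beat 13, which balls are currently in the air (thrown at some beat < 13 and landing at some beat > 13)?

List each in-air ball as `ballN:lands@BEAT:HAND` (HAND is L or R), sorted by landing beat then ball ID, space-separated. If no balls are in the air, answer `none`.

Beat 0 (L): throw ball1 h=1 -> lands@1:R; in-air after throw: [b1@1:R]
Beat 1 (R): throw ball1 h=2 -> lands@3:R; in-air after throw: [b1@3:R]
Beat 2 (L): throw ball2 h=6 -> lands@8:L; in-air after throw: [b1@3:R b2@8:L]
Beat 3 (R): throw ball1 h=1 -> lands@4:L; in-air after throw: [b1@4:L b2@8:L]
Beat 4 (L): throw ball1 h=2 -> lands@6:L; in-air after throw: [b1@6:L b2@8:L]
Beat 5 (R): throw ball3 h=6 -> lands@11:R; in-air after throw: [b1@6:L b2@8:L b3@11:R]
Beat 6 (L): throw ball1 h=1 -> lands@7:R; in-air after throw: [b1@7:R b2@8:L b3@11:R]
Beat 7 (R): throw ball1 h=2 -> lands@9:R; in-air after throw: [b2@8:L b1@9:R b3@11:R]
Beat 8 (L): throw ball2 h=6 -> lands@14:L; in-air after throw: [b1@9:R b3@11:R b2@14:L]
Beat 9 (R): throw ball1 h=1 -> lands@10:L; in-air after throw: [b1@10:L b3@11:R b2@14:L]
Beat 10 (L): throw ball1 h=2 -> lands@12:L; in-air after throw: [b3@11:R b1@12:L b2@14:L]
Beat 11 (R): throw ball3 h=6 -> lands@17:R; in-air after throw: [b1@12:L b2@14:L b3@17:R]
Beat 12 (L): throw ball1 h=1 -> lands@13:R; in-air after throw: [b1@13:R b2@14:L b3@17:R]
Beat 13 (R): throw ball1 h=2 -> lands@15:R; in-air after throw: [b2@14:L b1@15:R b3@17:R]

Answer: ball2:lands@14:L ball3:lands@17:R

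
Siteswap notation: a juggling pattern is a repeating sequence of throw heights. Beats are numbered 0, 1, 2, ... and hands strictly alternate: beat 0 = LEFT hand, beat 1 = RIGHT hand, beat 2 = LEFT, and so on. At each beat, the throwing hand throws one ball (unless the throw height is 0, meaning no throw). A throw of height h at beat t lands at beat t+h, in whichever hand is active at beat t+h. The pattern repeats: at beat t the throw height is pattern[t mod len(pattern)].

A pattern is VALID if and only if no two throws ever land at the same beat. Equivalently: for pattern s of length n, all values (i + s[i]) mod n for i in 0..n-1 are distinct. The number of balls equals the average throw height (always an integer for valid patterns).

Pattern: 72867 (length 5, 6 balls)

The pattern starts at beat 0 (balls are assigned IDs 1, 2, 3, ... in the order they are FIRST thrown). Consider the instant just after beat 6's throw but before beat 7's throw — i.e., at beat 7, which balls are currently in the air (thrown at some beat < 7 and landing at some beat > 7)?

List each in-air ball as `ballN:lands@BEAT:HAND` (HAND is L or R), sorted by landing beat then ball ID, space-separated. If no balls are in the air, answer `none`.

Answer: ball6:lands@8:L ball2:lands@9:R ball3:lands@10:L ball4:lands@11:R ball5:lands@12:L

Derivation:
Beat 0 (L): throw ball1 h=7 -> lands@7:R; in-air after throw: [b1@7:R]
Beat 1 (R): throw ball2 h=2 -> lands@3:R; in-air after throw: [b2@3:R b1@7:R]
Beat 2 (L): throw ball3 h=8 -> lands@10:L; in-air after throw: [b2@3:R b1@7:R b3@10:L]
Beat 3 (R): throw ball2 h=6 -> lands@9:R; in-air after throw: [b1@7:R b2@9:R b3@10:L]
Beat 4 (L): throw ball4 h=7 -> lands@11:R; in-air after throw: [b1@7:R b2@9:R b3@10:L b4@11:R]
Beat 5 (R): throw ball5 h=7 -> lands@12:L; in-air after throw: [b1@7:R b2@9:R b3@10:L b4@11:R b5@12:L]
Beat 6 (L): throw ball6 h=2 -> lands@8:L; in-air after throw: [b1@7:R b6@8:L b2@9:R b3@10:L b4@11:R b5@12:L]
Beat 7 (R): throw ball1 h=8 -> lands@15:R; in-air after throw: [b6@8:L b2@9:R b3@10:L b4@11:R b5@12:L b1@15:R]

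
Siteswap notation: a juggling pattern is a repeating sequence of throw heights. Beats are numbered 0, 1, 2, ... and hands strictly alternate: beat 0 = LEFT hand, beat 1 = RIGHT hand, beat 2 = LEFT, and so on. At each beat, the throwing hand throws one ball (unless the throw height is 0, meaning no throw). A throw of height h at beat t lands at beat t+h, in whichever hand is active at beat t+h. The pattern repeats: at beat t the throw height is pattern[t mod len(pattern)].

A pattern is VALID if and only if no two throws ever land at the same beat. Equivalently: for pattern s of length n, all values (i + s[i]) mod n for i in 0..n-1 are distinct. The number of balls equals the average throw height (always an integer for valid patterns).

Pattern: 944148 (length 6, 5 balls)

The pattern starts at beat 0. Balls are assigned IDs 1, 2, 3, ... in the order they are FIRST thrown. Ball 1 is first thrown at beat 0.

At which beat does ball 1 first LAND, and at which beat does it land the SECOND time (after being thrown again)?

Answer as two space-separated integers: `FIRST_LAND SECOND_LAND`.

Beat 0 (L): throw ball1 h=9 -> lands@9:R; in-air after throw: [b1@9:R]
Beat 1 (R): throw ball2 h=4 -> lands@5:R; in-air after throw: [b2@5:R b1@9:R]
Beat 2 (L): throw ball3 h=4 -> lands@6:L; in-air after throw: [b2@5:R b3@6:L b1@9:R]
Beat 3 (R): throw ball4 h=1 -> lands@4:L; in-air after throw: [b4@4:L b2@5:R b3@6:L b1@9:R]
Beat 4 (L): throw ball4 h=4 -> lands@8:L; in-air after throw: [b2@5:R b3@6:L b4@8:L b1@9:R]
Beat 5 (R): throw ball2 h=8 -> lands@13:R; in-air after throw: [b3@6:L b4@8:L b1@9:R b2@13:R]
Beat 6 (L): throw ball3 h=9 -> lands@15:R; in-air after throw: [b4@8:L b1@9:R b2@13:R b3@15:R]
Beat 7 (R): throw ball5 h=4 -> lands@11:R; in-air after throw: [b4@8:L b1@9:R b5@11:R b2@13:R b3@15:R]
Beat 8 (L): throw ball4 h=4 -> lands@12:L; in-air after throw: [b1@9:R b5@11:R b4@12:L b2@13:R b3@15:R]
Beat 9 (R): throw ball1 h=1 -> lands@10:L; in-air after throw: [b1@10:L b5@11:R b4@12:L b2@13:R b3@15:R]
Beat 10 (L): throw ball1 h=4 -> lands@14:L; in-air after throw: [b5@11:R b4@12:L b2@13:R b1@14:L b3@15:R]
Ball 1: thrown@0 h=9 -> first land @9; rethrown@9 h=1 -> second land @10

Answer: 9 10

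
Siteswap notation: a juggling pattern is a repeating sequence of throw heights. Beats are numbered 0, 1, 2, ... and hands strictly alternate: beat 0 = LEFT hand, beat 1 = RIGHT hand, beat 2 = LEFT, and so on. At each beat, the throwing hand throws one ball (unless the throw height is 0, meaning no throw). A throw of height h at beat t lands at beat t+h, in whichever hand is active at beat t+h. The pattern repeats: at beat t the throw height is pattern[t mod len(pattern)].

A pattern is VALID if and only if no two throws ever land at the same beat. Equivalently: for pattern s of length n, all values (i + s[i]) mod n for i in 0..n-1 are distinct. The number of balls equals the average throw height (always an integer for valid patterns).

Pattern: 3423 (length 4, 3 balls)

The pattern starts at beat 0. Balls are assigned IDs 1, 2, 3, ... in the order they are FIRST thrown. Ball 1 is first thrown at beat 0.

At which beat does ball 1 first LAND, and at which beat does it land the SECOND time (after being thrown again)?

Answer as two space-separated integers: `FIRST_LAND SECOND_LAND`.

Beat 0 (L): throw ball1 h=3 -> lands@3:R; in-air after throw: [b1@3:R]
Beat 1 (R): throw ball2 h=4 -> lands@5:R; in-air after throw: [b1@3:R b2@5:R]
Beat 2 (L): throw ball3 h=2 -> lands@4:L; in-air after throw: [b1@3:R b3@4:L b2@5:R]
Beat 3 (R): throw ball1 h=3 -> lands@6:L; in-air after throw: [b3@4:L b2@5:R b1@6:L]
Beat 4 (L): throw ball3 h=3 -> lands@7:R; in-air after throw: [b2@5:R b1@6:L b3@7:R]
Beat 5 (R): throw ball2 h=4 -> lands@9:R; in-air after throw: [b1@6:L b3@7:R b2@9:R]
Beat 6 (L): throw ball1 h=2 -> lands@8:L; in-air after throw: [b3@7:R b1@8:L b2@9:R]
Ball 1: thrown@0 h=3 -> first land @3; rethrown@3 h=3 -> second land @6

Answer: 3 6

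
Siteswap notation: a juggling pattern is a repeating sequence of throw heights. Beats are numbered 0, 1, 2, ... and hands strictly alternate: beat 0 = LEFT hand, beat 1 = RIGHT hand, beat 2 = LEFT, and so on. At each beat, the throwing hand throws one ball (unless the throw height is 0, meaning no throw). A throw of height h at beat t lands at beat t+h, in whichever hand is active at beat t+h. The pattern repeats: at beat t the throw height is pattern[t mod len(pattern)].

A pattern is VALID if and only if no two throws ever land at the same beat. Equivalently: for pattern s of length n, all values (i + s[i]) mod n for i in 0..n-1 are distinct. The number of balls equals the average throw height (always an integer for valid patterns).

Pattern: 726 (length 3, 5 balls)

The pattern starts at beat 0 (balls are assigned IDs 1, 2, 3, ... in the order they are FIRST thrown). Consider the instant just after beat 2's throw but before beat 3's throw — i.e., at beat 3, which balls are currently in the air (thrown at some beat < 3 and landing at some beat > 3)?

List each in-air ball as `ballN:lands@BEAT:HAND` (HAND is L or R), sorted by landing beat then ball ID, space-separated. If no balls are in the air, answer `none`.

Answer: ball1:lands@7:R ball3:lands@8:L

Derivation:
Beat 0 (L): throw ball1 h=7 -> lands@7:R; in-air after throw: [b1@7:R]
Beat 1 (R): throw ball2 h=2 -> lands@3:R; in-air after throw: [b2@3:R b1@7:R]
Beat 2 (L): throw ball3 h=6 -> lands@8:L; in-air after throw: [b2@3:R b1@7:R b3@8:L]
Beat 3 (R): throw ball2 h=7 -> lands@10:L; in-air after throw: [b1@7:R b3@8:L b2@10:L]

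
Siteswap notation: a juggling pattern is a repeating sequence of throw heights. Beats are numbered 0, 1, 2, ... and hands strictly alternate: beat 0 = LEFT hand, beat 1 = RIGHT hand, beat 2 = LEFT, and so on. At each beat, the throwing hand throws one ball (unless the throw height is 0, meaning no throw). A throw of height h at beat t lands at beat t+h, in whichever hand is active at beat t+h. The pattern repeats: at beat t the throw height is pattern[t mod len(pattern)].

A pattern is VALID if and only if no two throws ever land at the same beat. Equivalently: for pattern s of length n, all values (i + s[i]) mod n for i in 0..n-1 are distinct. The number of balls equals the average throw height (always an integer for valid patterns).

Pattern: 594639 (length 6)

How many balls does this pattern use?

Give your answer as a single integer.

Answer: 6

Derivation:
Pattern = [5, 9, 4, 6, 3, 9], length n = 6
  position 0: throw height = 5, running sum = 5
  position 1: throw height = 9, running sum = 14
  position 2: throw height = 4, running sum = 18
  position 3: throw height = 6, running sum = 24
  position 4: throw height = 3, running sum = 27
  position 5: throw height = 9, running sum = 36
Total sum = 36; balls = sum / n = 36 / 6 = 6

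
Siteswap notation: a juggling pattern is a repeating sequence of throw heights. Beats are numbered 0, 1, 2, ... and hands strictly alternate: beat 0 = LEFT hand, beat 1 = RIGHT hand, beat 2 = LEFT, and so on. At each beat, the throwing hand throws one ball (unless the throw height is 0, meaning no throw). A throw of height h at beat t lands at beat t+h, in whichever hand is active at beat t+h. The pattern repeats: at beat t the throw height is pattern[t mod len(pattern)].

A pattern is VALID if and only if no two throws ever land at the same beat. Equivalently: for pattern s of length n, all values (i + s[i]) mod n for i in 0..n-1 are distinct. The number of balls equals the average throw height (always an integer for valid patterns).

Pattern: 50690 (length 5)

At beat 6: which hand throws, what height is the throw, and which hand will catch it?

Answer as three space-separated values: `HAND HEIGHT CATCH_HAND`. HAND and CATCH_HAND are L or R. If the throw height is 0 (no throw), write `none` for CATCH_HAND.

Answer: L 0 none

Derivation:
Beat 6: 6 mod 2 = 0, so hand = L
Throw height = pattern[6 mod 5] = pattern[1] = 0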